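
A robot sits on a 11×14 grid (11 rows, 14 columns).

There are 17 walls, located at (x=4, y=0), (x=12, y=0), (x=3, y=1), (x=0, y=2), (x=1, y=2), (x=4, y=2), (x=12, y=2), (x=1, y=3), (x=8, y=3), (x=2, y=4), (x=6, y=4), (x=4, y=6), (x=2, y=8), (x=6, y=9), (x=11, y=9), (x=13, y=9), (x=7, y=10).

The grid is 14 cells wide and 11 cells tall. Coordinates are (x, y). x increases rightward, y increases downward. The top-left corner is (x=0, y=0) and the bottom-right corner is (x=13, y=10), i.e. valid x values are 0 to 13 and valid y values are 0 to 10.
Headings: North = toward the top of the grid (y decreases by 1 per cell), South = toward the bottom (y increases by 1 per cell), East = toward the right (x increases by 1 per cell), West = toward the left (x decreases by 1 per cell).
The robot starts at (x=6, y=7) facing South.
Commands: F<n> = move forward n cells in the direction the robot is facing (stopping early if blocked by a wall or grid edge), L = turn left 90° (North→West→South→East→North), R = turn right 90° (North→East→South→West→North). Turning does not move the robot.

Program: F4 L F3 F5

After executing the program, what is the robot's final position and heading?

Answer: Final position: (x=13, y=8), facing East

Derivation:
Start: (x=6, y=7), facing South
  F4: move forward 1/4 (blocked), now at (x=6, y=8)
  L: turn left, now facing East
  F3: move forward 3, now at (x=9, y=8)
  F5: move forward 4/5 (blocked), now at (x=13, y=8)
Final: (x=13, y=8), facing East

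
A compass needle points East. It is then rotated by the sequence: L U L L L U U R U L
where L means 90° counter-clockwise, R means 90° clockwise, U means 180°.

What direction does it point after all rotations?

Answer: Final heading: East

Derivation:
Start: East
  L (left (90° counter-clockwise)) -> North
  U (U-turn (180°)) -> South
  L (left (90° counter-clockwise)) -> East
  L (left (90° counter-clockwise)) -> North
  L (left (90° counter-clockwise)) -> West
  U (U-turn (180°)) -> East
  U (U-turn (180°)) -> West
  R (right (90° clockwise)) -> North
  U (U-turn (180°)) -> South
  L (left (90° counter-clockwise)) -> East
Final: East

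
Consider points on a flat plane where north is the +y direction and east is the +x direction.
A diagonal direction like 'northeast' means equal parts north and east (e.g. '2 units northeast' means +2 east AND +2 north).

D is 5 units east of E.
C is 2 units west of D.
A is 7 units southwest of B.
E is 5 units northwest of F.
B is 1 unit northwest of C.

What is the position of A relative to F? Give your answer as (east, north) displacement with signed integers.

Place F at the origin (east=0, north=0).
  E is 5 units northwest of F: delta (east=-5, north=+5); E at (east=-5, north=5).
  D is 5 units east of E: delta (east=+5, north=+0); D at (east=0, north=5).
  C is 2 units west of D: delta (east=-2, north=+0); C at (east=-2, north=5).
  B is 1 unit northwest of C: delta (east=-1, north=+1); B at (east=-3, north=6).
  A is 7 units southwest of B: delta (east=-7, north=-7); A at (east=-10, north=-1).
Therefore A relative to F: (east=-10, north=-1).

Answer: A is at (east=-10, north=-1) relative to F.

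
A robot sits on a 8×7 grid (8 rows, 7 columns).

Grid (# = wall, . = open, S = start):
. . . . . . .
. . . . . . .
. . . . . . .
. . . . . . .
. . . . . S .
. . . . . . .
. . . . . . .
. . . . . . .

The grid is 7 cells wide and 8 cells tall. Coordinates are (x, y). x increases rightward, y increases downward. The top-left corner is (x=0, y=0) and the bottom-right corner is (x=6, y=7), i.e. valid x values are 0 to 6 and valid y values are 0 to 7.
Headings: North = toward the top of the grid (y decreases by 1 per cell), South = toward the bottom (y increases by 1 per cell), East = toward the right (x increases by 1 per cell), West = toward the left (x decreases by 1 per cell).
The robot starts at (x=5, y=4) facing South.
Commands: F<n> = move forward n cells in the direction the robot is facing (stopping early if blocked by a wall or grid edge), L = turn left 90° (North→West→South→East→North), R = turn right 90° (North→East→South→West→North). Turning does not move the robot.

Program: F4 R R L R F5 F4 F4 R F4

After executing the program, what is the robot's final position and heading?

Start: (x=5, y=4), facing South
  F4: move forward 3/4 (blocked), now at (x=5, y=7)
  R: turn right, now facing West
  R: turn right, now facing North
  L: turn left, now facing West
  R: turn right, now facing North
  F5: move forward 5, now at (x=5, y=2)
  F4: move forward 2/4 (blocked), now at (x=5, y=0)
  F4: move forward 0/4 (blocked), now at (x=5, y=0)
  R: turn right, now facing East
  F4: move forward 1/4 (blocked), now at (x=6, y=0)
Final: (x=6, y=0), facing East

Answer: Final position: (x=6, y=0), facing East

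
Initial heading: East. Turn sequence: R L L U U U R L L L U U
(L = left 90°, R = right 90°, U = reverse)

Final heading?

Start: East
  R (right (90° clockwise)) -> South
  L (left (90° counter-clockwise)) -> East
  L (left (90° counter-clockwise)) -> North
  U (U-turn (180°)) -> South
  U (U-turn (180°)) -> North
  U (U-turn (180°)) -> South
  R (right (90° clockwise)) -> West
  L (left (90° counter-clockwise)) -> South
  L (left (90° counter-clockwise)) -> East
  L (left (90° counter-clockwise)) -> North
  U (U-turn (180°)) -> South
  U (U-turn (180°)) -> North
Final: North

Answer: Final heading: North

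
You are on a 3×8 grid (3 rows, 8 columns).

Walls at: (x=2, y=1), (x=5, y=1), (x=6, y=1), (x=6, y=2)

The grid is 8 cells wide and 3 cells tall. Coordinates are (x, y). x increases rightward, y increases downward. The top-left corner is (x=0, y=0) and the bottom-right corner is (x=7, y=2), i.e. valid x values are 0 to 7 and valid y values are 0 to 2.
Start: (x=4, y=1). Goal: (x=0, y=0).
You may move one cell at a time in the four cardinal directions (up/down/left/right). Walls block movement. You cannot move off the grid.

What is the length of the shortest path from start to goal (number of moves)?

BFS from (x=4, y=1) until reaching (x=0, y=0):
  Distance 0: (x=4, y=1)
  Distance 1: (x=4, y=0), (x=3, y=1), (x=4, y=2)
  Distance 2: (x=3, y=0), (x=5, y=0), (x=3, y=2), (x=5, y=2)
  Distance 3: (x=2, y=0), (x=6, y=0), (x=2, y=2)
  Distance 4: (x=1, y=0), (x=7, y=0), (x=1, y=2)
  Distance 5: (x=0, y=0), (x=1, y=1), (x=7, y=1), (x=0, y=2)  <- goal reached here
One shortest path (5 moves): (x=4, y=1) -> (x=3, y=1) -> (x=3, y=0) -> (x=2, y=0) -> (x=1, y=0) -> (x=0, y=0)

Answer: Shortest path length: 5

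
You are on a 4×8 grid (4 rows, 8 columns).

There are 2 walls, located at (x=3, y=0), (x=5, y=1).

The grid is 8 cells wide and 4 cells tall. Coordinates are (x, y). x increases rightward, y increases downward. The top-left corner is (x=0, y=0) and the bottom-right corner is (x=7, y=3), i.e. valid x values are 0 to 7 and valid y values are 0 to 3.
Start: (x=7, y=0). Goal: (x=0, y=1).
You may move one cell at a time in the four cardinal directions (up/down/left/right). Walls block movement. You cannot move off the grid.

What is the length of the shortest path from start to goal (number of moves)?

BFS from (x=7, y=0) until reaching (x=0, y=1):
  Distance 0: (x=7, y=0)
  Distance 1: (x=6, y=0), (x=7, y=1)
  Distance 2: (x=5, y=0), (x=6, y=1), (x=7, y=2)
  Distance 3: (x=4, y=0), (x=6, y=2), (x=7, y=3)
  Distance 4: (x=4, y=1), (x=5, y=2), (x=6, y=3)
  Distance 5: (x=3, y=1), (x=4, y=2), (x=5, y=3)
  Distance 6: (x=2, y=1), (x=3, y=2), (x=4, y=3)
  Distance 7: (x=2, y=0), (x=1, y=1), (x=2, y=2), (x=3, y=3)
  Distance 8: (x=1, y=0), (x=0, y=1), (x=1, y=2), (x=2, y=3)  <- goal reached here
One shortest path (8 moves): (x=7, y=0) -> (x=6, y=0) -> (x=5, y=0) -> (x=4, y=0) -> (x=4, y=1) -> (x=3, y=1) -> (x=2, y=1) -> (x=1, y=1) -> (x=0, y=1)

Answer: Shortest path length: 8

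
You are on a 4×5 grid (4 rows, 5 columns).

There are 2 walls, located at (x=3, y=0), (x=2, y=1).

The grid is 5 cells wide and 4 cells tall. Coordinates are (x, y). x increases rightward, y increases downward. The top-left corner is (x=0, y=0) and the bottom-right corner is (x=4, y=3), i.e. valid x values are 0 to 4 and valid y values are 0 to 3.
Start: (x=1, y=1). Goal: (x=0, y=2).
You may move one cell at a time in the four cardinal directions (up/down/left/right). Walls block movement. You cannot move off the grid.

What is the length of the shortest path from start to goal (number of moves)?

BFS from (x=1, y=1) until reaching (x=0, y=2):
  Distance 0: (x=1, y=1)
  Distance 1: (x=1, y=0), (x=0, y=1), (x=1, y=2)
  Distance 2: (x=0, y=0), (x=2, y=0), (x=0, y=2), (x=2, y=2), (x=1, y=3)  <- goal reached here
One shortest path (2 moves): (x=1, y=1) -> (x=0, y=1) -> (x=0, y=2)

Answer: Shortest path length: 2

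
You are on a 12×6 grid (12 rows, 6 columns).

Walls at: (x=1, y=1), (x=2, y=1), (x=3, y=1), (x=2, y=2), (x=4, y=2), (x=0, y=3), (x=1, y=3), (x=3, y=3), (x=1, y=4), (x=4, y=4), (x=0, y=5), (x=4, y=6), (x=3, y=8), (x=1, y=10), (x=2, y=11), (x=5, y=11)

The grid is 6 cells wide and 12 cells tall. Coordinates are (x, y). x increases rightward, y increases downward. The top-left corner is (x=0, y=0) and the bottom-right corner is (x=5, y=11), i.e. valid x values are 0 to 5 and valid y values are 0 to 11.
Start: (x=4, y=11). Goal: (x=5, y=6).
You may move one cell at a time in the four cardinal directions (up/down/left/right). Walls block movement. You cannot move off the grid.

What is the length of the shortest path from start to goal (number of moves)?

Answer: Shortest path length: 6

Derivation:
BFS from (x=4, y=11) until reaching (x=5, y=6):
  Distance 0: (x=4, y=11)
  Distance 1: (x=4, y=10), (x=3, y=11)
  Distance 2: (x=4, y=9), (x=3, y=10), (x=5, y=10)
  Distance 3: (x=4, y=8), (x=3, y=9), (x=5, y=9), (x=2, y=10)
  Distance 4: (x=4, y=7), (x=5, y=8), (x=2, y=9)
  Distance 5: (x=3, y=7), (x=5, y=7), (x=2, y=8), (x=1, y=9)
  Distance 6: (x=3, y=6), (x=5, y=6), (x=2, y=7), (x=1, y=8), (x=0, y=9)  <- goal reached here
One shortest path (6 moves): (x=4, y=11) -> (x=4, y=10) -> (x=5, y=10) -> (x=5, y=9) -> (x=5, y=8) -> (x=5, y=7) -> (x=5, y=6)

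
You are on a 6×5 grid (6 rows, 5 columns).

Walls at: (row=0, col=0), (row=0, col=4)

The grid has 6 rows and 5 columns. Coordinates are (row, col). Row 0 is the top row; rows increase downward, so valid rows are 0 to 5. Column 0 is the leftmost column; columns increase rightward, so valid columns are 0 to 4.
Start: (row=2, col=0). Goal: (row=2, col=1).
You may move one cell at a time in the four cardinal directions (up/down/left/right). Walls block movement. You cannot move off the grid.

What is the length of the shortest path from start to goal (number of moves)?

BFS from (row=2, col=0) until reaching (row=2, col=1):
  Distance 0: (row=2, col=0)
  Distance 1: (row=1, col=0), (row=2, col=1), (row=3, col=0)  <- goal reached here
One shortest path (1 moves): (row=2, col=0) -> (row=2, col=1)

Answer: Shortest path length: 1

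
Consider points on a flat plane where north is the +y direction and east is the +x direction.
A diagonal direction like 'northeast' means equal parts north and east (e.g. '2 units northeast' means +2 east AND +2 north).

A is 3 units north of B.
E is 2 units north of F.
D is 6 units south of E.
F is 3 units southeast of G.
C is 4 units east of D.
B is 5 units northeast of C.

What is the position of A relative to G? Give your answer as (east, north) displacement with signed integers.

Answer: A is at (east=12, north=1) relative to G.

Derivation:
Place G at the origin (east=0, north=0).
  F is 3 units southeast of G: delta (east=+3, north=-3); F at (east=3, north=-3).
  E is 2 units north of F: delta (east=+0, north=+2); E at (east=3, north=-1).
  D is 6 units south of E: delta (east=+0, north=-6); D at (east=3, north=-7).
  C is 4 units east of D: delta (east=+4, north=+0); C at (east=7, north=-7).
  B is 5 units northeast of C: delta (east=+5, north=+5); B at (east=12, north=-2).
  A is 3 units north of B: delta (east=+0, north=+3); A at (east=12, north=1).
Therefore A relative to G: (east=12, north=1).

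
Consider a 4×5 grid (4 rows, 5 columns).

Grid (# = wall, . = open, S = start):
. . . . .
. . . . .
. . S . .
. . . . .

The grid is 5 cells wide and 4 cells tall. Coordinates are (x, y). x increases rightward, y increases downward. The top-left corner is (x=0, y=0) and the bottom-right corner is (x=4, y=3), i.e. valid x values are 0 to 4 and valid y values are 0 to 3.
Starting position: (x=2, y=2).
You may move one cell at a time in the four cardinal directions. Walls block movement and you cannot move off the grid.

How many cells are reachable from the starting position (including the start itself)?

BFS flood-fill from (x=2, y=2):
  Distance 0: (x=2, y=2)
  Distance 1: (x=2, y=1), (x=1, y=2), (x=3, y=2), (x=2, y=3)
  Distance 2: (x=2, y=0), (x=1, y=1), (x=3, y=1), (x=0, y=2), (x=4, y=2), (x=1, y=3), (x=3, y=3)
  Distance 3: (x=1, y=0), (x=3, y=0), (x=0, y=1), (x=4, y=1), (x=0, y=3), (x=4, y=3)
  Distance 4: (x=0, y=0), (x=4, y=0)
Total reachable: 20 (grid has 20 open cells total)

Answer: Reachable cells: 20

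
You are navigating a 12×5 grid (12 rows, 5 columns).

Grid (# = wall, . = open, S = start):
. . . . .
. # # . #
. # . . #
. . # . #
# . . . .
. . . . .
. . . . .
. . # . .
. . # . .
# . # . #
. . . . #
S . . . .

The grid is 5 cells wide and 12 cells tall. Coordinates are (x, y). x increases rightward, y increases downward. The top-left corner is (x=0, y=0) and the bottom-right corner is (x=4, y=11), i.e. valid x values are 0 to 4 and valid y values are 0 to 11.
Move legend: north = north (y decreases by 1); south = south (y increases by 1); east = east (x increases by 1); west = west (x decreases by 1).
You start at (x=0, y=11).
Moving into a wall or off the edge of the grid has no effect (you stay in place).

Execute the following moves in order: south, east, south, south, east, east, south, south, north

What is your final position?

Start: (x=0, y=11)
  south (south): blocked, stay at (x=0, y=11)
  east (east): (x=0, y=11) -> (x=1, y=11)
  south (south): blocked, stay at (x=1, y=11)
  south (south): blocked, stay at (x=1, y=11)
  east (east): (x=1, y=11) -> (x=2, y=11)
  east (east): (x=2, y=11) -> (x=3, y=11)
  south (south): blocked, stay at (x=3, y=11)
  south (south): blocked, stay at (x=3, y=11)
  north (north): (x=3, y=11) -> (x=3, y=10)
Final: (x=3, y=10)

Answer: Final position: (x=3, y=10)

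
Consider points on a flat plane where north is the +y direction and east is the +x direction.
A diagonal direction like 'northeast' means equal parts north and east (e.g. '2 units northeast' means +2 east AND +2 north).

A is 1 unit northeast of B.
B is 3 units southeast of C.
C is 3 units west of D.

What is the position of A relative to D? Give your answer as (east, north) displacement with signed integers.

Place D at the origin (east=0, north=0).
  C is 3 units west of D: delta (east=-3, north=+0); C at (east=-3, north=0).
  B is 3 units southeast of C: delta (east=+3, north=-3); B at (east=0, north=-3).
  A is 1 unit northeast of B: delta (east=+1, north=+1); A at (east=1, north=-2).
Therefore A relative to D: (east=1, north=-2).

Answer: A is at (east=1, north=-2) relative to D.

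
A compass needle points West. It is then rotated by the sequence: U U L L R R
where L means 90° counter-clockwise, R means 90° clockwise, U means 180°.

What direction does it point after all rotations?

Start: West
  U (U-turn (180°)) -> East
  U (U-turn (180°)) -> West
  L (left (90° counter-clockwise)) -> South
  L (left (90° counter-clockwise)) -> East
  R (right (90° clockwise)) -> South
  R (right (90° clockwise)) -> West
Final: West

Answer: Final heading: West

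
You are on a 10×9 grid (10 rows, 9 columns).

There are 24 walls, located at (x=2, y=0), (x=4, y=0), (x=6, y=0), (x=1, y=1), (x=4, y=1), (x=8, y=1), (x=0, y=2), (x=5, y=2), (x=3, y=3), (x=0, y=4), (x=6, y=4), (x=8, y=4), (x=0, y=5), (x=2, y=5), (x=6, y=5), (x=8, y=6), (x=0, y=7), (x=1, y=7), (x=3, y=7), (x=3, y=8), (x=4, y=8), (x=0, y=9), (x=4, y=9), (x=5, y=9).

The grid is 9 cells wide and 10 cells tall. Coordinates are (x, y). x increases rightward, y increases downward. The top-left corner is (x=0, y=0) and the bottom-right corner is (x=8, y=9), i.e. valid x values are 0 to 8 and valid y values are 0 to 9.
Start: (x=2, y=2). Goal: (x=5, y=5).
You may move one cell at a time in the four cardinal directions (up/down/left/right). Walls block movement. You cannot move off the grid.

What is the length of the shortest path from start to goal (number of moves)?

Answer: Shortest path length: 6

Derivation:
BFS from (x=2, y=2) until reaching (x=5, y=5):
  Distance 0: (x=2, y=2)
  Distance 1: (x=2, y=1), (x=1, y=2), (x=3, y=2), (x=2, y=3)
  Distance 2: (x=3, y=1), (x=4, y=2), (x=1, y=3), (x=2, y=4)
  Distance 3: (x=3, y=0), (x=0, y=3), (x=4, y=3), (x=1, y=4), (x=3, y=4)
  Distance 4: (x=5, y=3), (x=4, y=4), (x=1, y=5), (x=3, y=5)
  Distance 5: (x=6, y=3), (x=5, y=4), (x=4, y=5), (x=1, y=6), (x=3, y=6)
  Distance 6: (x=6, y=2), (x=7, y=3), (x=5, y=5), (x=0, y=6), (x=2, y=6), (x=4, y=6)  <- goal reached here
One shortest path (6 moves): (x=2, y=2) -> (x=3, y=2) -> (x=4, y=2) -> (x=4, y=3) -> (x=5, y=3) -> (x=5, y=4) -> (x=5, y=5)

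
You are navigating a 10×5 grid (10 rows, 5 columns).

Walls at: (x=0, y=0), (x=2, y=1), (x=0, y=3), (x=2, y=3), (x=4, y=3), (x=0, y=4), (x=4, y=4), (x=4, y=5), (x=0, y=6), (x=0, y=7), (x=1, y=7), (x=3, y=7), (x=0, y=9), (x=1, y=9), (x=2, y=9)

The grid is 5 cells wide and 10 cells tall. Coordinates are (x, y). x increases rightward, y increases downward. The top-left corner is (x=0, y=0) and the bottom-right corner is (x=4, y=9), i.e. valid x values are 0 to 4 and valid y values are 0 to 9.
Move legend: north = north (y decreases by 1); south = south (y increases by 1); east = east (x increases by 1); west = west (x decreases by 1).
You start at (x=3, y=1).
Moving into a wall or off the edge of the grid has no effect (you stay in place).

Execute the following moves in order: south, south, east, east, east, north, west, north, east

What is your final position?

Answer: Final position: (x=3, y=2)

Derivation:
Start: (x=3, y=1)
  south (south): (x=3, y=1) -> (x=3, y=2)
  south (south): (x=3, y=2) -> (x=3, y=3)
  [×3]east (east): blocked, stay at (x=3, y=3)
  north (north): (x=3, y=3) -> (x=3, y=2)
  west (west): (x=3, y=2) -> (x=2, y=2)
  north (north): blocked, stay at (x=2, y=2)
  east (east): (x=2, y=2) -> (x=3, y=2)
Final: (x=3, y=2)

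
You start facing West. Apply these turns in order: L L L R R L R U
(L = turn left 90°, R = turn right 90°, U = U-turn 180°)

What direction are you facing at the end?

Answer: Final heading: North

Derivation:
Start: West
  L (left (90° counter-clockwise)) -> South
  L (left (90° counter-clockwise)) -> East
  L (left (90° counter-clockwise)) -> North
  R (right (90° clockwise)) -> East
  R (right (90° clockwise)) -> South
  L (left (90° counter-clockwise)) -> East
  R (right (90° clockwise)) -> South
  U (U-turn (180°)) -> North
Final: North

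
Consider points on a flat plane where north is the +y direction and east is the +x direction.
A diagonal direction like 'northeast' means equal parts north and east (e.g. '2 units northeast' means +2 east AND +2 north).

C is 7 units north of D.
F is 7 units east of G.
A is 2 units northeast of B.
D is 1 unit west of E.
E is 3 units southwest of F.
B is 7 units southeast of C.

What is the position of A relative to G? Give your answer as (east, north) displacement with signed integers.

Place G at the origin (east=0, north=0).
  F is 7 units east of G: delta (east=+7, north=+0); F at (east=7, north=0).
  E is 3 units southwest of F: delta (east=-3, north=-3); E at (east=4, north=-3).
  D is 1 unit west of E: delta (east=-1, north=+0); D at (east=3, north=-3).
  C is 7 units north of D: delta (east=+0, north=+7); C at (east=3, north=4).
  B is 7 units southeast of C: delta (east=+7, north=-7); B at (east=10, north=-3).
  A is 2 units northeast of B: delta (east=+2, north=+2); A at (east=12, north=-1).
Therefore A relative to G: (east=12, north=-1).

Answer: A is at (east=12, north=-1) relative to G.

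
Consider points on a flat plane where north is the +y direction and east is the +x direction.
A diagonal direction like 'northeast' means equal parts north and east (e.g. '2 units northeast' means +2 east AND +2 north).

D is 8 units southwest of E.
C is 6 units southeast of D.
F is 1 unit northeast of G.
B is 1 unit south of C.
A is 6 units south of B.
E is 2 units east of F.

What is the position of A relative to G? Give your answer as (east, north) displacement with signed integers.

Place G at the origin (east=0, north=0).
  F is 1 unit northeast of G: delta (east=+1, north=+1); F at (east=1, north=1).
  E is 2 units east of F: delta (east=+2, north=+0); E at (east=3, north=1).
  D is 8 units southwest of E: delta (east=-8, north=-8); D at (east=-5, north=-7).
  C is 6 units southeast of D: delta (east=+6, north=-6); C at (east=1, north=-13).
  B is 1 unit south of C: delta (east=+0, north=-1); B at (east=1, north=-14).
  A is 6 units south of B: delta (east=+0, north=-6); A at (east=1, north=-20).
Therefore A relative to G: (east=1, north=-20).

Answer: A is at (east=1, north=-20) relative to G.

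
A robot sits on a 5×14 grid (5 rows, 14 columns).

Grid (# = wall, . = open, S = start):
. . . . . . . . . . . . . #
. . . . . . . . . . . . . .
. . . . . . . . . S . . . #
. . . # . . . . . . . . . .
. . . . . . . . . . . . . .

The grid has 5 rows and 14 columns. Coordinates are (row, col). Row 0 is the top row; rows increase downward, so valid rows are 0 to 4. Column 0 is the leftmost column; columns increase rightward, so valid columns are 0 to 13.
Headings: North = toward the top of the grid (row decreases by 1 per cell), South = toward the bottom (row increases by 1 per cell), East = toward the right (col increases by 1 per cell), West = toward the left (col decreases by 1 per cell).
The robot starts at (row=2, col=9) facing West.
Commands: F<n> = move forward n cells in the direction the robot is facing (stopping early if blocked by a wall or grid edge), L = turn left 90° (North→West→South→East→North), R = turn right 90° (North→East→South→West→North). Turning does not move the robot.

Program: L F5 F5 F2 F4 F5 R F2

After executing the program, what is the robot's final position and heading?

Answer: Final position: (row=4, col=7), facing West

Derivation:
Start: (row=2, col=9), facing West
  L: turn left, now facing South
  F5: move forward 2/5 (blocked), now at (row=4, col=9)
  F5: move forward 0/5 (blocked), now at (row=4, col=9)
  F2: move forward 0/2 (blocked), now at (row=4, col=9)
  F4: move forward 0/4 (blocked), now at (row=4, col=9)
  F5: move forward 0/5 (blocked), now at (row=4, col=9)
  R: turn right, now facing West
  F2: move forward 2, now at (row=4, col=7)
Final: (row=4, col=7), facing West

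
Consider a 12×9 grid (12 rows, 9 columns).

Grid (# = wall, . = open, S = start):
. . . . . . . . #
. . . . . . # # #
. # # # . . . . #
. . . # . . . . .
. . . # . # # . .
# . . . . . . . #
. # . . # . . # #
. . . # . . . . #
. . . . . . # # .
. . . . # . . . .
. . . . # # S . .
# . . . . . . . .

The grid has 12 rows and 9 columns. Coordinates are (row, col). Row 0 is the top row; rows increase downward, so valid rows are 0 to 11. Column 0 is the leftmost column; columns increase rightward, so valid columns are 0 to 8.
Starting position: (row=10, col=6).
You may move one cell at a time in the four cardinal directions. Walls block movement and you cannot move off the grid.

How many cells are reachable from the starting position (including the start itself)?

BFS flood-fill from (row=10, col=6):
  Distance 0: (row=10, col=6)
  Distance 1: (row=9, col=6), (row=10, col=7), (row=11, col=6)
  Distance 2: (row=9, col=5), (row=9, col=7), (row=10, col=8), (row=11, col=5), (row=11, col=7)
  Distance 3: (row=8, col=5), (row=9, col=8), (row=11, col=4), (row=11, col=8)
  Distance 4: (row=7, col=5), (row=8, col=4), (row=8, col=8), (row=11, col=3)
  Distance 5: (row=6, col=5), (row=7, col=4), (row=7, col=6), (row=8, col=3), (row=10, col=3), (row=11, col=2)
  Distance 6: (row=5, col=5), (row=6, col=6), (row=7, col=7), (row=8, col=2), (row=9, col=3), (row=10, col=2), (row=11, col=1)
  Distance 7: (row=5, col=4), (row=5, col=6), (row=7, col=2), (row=8, col=1), (row=9, col=2), (row=10, col=1)
  Distance 8: (row=4, col=4), (row=5, col=3), (row=5, col=7), (row=6, col=2), (row=7, col=1), (row=8, col=0), (row=9, col=1), (row=10, col=0)
  Distance 9: (row=3, col=4), (row=4, col=7), (row=5, col=2), (row=6, col=3), (row=7, col=0), (row=9, col=0)
  Distance 10: (row=2, col=4), (row=3, col=5), (row=3, col=7), (row=4, col=2), (row=4, col=8), (row=5, col=1), (row=6, col=0)
  Distance 11: (row=1, col=4), (row=2, col=5), (row=2, col=7), (row=3, col=2), (row=3, col=6), (row=3, col=8), (row=4, col=1)
  Distance 12: (row=0, col=4), (row=1, col=3), (row=1, col=5), (row=2, col=6), (row=3, col=1), (row=4, col=0)
  Distance 13: (row=0, col=3), (row=0, col=5), (row=1, col=2), (row=3, col=0)
  Distance 14: (row=0, col=2), (row=0, col=6), (row=1, col=1), (row=2, col=0)
  Distance 15: (row=0, col=1), (row=0, col=7), (row=1, col=0)
  Distance 16: (row=0, col=0)
Total reachable: 82 (grid has 82 open cells total)

Answer: Reachable cells: 82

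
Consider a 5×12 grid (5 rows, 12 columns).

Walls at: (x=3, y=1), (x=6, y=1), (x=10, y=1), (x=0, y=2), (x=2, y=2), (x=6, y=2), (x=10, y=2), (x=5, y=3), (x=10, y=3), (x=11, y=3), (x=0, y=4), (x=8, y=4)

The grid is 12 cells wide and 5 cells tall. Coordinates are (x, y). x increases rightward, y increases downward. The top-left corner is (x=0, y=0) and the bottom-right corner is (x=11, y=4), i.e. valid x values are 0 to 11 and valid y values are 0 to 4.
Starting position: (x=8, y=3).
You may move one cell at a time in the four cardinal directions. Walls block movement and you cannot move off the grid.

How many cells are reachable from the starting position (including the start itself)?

Answer: Reachable cells: 48

Derivation:
BFS flood-fill from (x=8, y=3):
  Distance 0: (x=8, y=3)
  Distance 1: (x=8, y=2), (x=7, y=3), (x=9, y=3)
  Distance 2: (x=8, y=1), (x=7, y=2), (x=9, y=2), (x=6, y=3), (x=7, y=4), (x=9, y=4)
  Distance 3: (x=8, y=0), (x=7, y=1), (x=9, y=1), (x=6, y=4), (x=10, y=4)
  Distance 4: (x=7, y=0), (x=9, y=0), (x=5, y=4), (x=11, y=4)
  Distance 5: (x=6, y=0), (x=10, y=0), (x=4, y=4)
  Distance 6: (x=5, y=0), (x=11, y=0), (x=4, y=3), (x=3, y=4)
  Distance 7: (x=4, y=0), (x=5, y=1), (x=11, y=1), (x=4, y=2), (x=3, y=3), (x=2, y=4)
  Distance 8: (x=3, y=0), (x=4, y=1), (x=3, y=2), (x=5, y=2), (x=11, y=2), (x=2, y=3), (x=1, y=4)
  Distance 9: (x=2, y=0), (x=1, y=3)
  Distance 10: (x=1, y=0), (x=2, y=1), (x=1, y=2), (x=0, y=3)
  Distance 11: (x=0, y=0), (x=1, y=1)
  Distance 12: (x=0, y=1)
Total reachable: 48 (grid has 48 open cells total)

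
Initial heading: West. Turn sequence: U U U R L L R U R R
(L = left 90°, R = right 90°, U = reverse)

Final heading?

Start: West
  U (U-turn (180°)) -> East
  U (U-turn (180°)) -> West
  U (U-turn (180°)) -> East
  R (right (90° clockwise)) -> South
  L (left (90° counter-clockwise)) -> East
  L (left (90° counter-clockwise)) -> North
  R (right (90° clockwise)) -> East
  U (U-turn (180°)) -> West
  R (right (90° clockwise)) -> North
  R (right (90° clockwise)) -> East
Final: East

Answer: Final heading: East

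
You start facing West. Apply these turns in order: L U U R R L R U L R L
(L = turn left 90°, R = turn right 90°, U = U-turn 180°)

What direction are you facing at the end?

Answer: Final heading: East

Derivation:
Start: West
  L (left (90° counter-clockwise)) -> South
  U (U-turn (180°)) -> North
  U (U-turn (180°)) -> South
  R (right (90° clockwise)) -> West
  R (right (90° clockwise)) -> North
  L (left (90° counter-clockwise)) -> West
  R (right (90° clockwise)) -> North
  U (U-turn (180°)) -> South
  L (left (90° counter-clockwise)) -> East
  R (right (90° clockwise)) -> South
  L (left (90° counter-clockwise)) -> East
Final: East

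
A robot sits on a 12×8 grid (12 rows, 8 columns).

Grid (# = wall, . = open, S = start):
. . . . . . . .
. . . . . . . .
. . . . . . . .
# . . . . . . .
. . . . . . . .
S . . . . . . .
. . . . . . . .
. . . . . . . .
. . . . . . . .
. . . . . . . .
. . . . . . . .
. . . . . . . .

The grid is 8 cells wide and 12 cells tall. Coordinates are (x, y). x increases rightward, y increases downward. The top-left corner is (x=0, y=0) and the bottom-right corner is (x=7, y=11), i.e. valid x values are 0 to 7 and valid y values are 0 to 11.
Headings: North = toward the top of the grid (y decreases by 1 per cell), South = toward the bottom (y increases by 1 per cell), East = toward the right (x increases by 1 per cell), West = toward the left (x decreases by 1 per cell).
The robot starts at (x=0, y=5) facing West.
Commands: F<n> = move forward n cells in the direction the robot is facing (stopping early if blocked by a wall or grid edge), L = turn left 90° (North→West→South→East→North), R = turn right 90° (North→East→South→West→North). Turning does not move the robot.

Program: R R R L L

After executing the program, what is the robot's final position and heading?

Start: (x=0, y=5), facing West
  R: turn right, now facing North
  R: turn right, now facing East
  R: turn right, now facing South
  L: turn left, now facing East
  L: turn left, now facing North
Final: (x=0, y=5), facing North

Answer: Final position: (x=0, y=5), facing North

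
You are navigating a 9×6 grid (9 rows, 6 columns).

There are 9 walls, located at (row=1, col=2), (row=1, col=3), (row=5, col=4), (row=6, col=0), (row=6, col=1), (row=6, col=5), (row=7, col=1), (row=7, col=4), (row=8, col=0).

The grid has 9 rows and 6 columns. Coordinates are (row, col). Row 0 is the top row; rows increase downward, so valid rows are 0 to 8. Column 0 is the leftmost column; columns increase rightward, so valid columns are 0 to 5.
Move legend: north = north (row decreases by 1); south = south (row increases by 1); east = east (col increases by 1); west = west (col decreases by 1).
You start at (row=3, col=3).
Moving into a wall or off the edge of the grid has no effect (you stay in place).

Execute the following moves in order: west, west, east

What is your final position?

Answer: Final position: (row=3, col=2)

Derivation:
Start: (row=3, col=3)
  west (west): (row=3, col=3) -> (row=3, col=2)
  west (west): (row=3, col=2) -> (row=3, col=1)
  east (east): (row=3, col=1) -> (row=3, col=2)
Final: (row=3, col=2)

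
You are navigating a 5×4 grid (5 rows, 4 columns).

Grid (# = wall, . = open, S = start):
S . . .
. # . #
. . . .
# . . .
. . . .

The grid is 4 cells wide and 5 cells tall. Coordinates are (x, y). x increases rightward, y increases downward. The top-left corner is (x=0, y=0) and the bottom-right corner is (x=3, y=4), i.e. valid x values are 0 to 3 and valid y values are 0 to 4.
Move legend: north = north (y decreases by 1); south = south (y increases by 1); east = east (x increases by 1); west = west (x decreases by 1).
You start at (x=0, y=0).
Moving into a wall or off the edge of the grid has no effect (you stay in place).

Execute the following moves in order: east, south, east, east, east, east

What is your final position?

Answer: Final position: (x=3, y=0)

Derivation:
Start: (x=0, y=0)
  east (east): (x=0, y=0) -> (x=1, y=0)
  south (south): blocked, stay at (x=1, y=0)
  east (east): (x=1, y=0) -> (x=2, y=0)
  east (east): (x=2, y=0) -> (x=3, y=0)
  east (east): blocked, stay at (x=3, y=0)
  east (east): blocked, stay at (x=3, y=0)
Final: (x=3, y=0)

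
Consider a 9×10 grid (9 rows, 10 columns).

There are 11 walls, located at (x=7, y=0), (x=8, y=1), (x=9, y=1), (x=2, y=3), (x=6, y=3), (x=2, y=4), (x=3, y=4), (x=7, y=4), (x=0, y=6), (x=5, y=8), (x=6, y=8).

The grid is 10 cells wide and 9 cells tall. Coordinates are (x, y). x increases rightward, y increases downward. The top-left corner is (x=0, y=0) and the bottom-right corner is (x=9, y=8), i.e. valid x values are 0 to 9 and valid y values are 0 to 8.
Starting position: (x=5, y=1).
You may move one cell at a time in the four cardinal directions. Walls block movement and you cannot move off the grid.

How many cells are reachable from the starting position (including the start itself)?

BFS flood-fill from (x=5, y=1):
  Distance 0: (x=5, y=1)
  Distance 1: (x=5, y=0), (x=4, y=1), (x=6, y=1), (x=5, y=2)
  Distance 2: (x=4, y=0), (x=6, y=0), (x=3, y=1), (x=7, y=1), (x=4, y=2), (x=6, y=2), (x=5, y=3)
  Distance 3: (x=3, y=0), (x=2, y=1), (x=3, y=2), (x=7, y=2), (x=4, y=3), (x=5, y=4)
  Distance 4: (x=2, y=0), (x=1, y=1), (x=2, y=2), (x=8, y=2), (x=3, y=3), (x=7, y=3), (x=4, y=4), (x=6, y=4), (x=5, y=5)
  Distance 5: (x=1, y=0), (x=0, y=1), (x=1, y=2), (x=9, y=2), (x=8, y=3), (x=4, y=5), (x=6, y=5), (x=5, y=6)
  Distance 6: (x=0, y=0), (x=0, y=2), (x=1, y=3), (x=9, y=3), (x=8, y=4), (x=3, y=5), (x=7, y=5), (x=4, y=6), (x=6, y=6), (x=5, y=7)
  Distance 7: (x=0, y=3), (x=1, y=4), (x=9, y=4), (x=2, y=5), (x=8, y=5), (x=3, y=6), (x=7, y=6), (x=4, y=7), (x=6, y=7)
  Distance 8: (x=0, y=4), (x=1, y=5), (x=9, y=5), (x=2, y=6), (x=8, y=6), (x=3, y=7), (x=7, y=7), (x=4, y=8)
  Distance 9: (x=0, y=5), (x=1, y=6), (x=9, y=6), (x=2, y=7), (x=8, y=7), (x=3, y=8), (x=7, y=8)
  Distance 10: (x=1, y=7), (x=9, y=7), (x=2, y=8), (x=8, y=8)
  Distance 11: (x=0, y=7), (x=1, y=8), (x=9, y=8)
  Distance 12: (x=0, y=8)
Total reachable: 77 (grid has 79 open cells total)

Answer: Reachable cells: 77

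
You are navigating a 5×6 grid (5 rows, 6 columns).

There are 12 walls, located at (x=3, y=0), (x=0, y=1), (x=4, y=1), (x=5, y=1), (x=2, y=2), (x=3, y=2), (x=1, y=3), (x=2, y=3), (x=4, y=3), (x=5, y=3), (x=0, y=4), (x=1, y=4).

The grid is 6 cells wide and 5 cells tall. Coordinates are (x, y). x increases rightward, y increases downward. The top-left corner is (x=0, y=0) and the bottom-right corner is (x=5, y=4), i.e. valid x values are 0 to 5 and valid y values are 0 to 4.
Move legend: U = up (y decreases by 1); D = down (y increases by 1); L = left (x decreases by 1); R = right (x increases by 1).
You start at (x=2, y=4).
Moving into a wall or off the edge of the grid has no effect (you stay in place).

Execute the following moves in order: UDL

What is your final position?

Answer: Final position: (x=2, y=4)

Derivation:
Start: (x=2, y=4)
  U (up): blocked, stay at (x=2, y=4)
  D (down): blocked, stay at (x=2, y=4)
  L (left): blocked, stay at (x=2, y=4)
Final: (x=2, y=4)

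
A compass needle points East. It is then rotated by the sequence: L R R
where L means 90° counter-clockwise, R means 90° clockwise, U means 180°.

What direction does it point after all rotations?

Answer: Final heading: South

Derivation:
Start: East
  L (left (90° counter-clockwise)) -> North
  R (right (90° clockwise)) -> East
  R (right (90° clockwise)) -> South
Final: South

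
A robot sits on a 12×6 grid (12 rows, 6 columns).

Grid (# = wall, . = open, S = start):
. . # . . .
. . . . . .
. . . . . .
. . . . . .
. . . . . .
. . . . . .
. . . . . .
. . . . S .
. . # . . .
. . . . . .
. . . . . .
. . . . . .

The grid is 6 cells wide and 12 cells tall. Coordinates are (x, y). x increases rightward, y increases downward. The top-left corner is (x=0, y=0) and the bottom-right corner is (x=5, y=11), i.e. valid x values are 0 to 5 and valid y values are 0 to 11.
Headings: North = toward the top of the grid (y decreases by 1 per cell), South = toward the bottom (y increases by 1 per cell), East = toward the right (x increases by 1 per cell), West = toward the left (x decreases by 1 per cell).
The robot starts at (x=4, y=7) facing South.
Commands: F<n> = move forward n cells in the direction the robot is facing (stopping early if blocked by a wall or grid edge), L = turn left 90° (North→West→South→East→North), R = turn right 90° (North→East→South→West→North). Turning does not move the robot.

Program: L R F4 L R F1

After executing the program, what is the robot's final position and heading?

Answer: Final position: (x=4, y=11), facing South

Derivation:
Start: (x=4, y=7), facing South
  L: turn left, now facing East
  R: turn right, now facing South
  F4: move forward 4, now at (x=4, y=11)
  L: turn left, now facing East
  R: turn right, now facing South
  F1: move forward 0/1 (blocked), now at (x=4, y=11)
Final: (x=4, y=11), facing South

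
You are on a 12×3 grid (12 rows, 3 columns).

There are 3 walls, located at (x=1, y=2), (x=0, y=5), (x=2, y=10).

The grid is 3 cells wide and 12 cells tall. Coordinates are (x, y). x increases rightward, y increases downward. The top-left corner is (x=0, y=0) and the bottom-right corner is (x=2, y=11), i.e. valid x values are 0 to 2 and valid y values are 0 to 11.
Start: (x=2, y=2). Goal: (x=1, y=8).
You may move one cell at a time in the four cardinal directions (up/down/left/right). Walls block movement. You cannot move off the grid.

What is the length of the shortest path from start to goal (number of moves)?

Answer: Shortest path length: 7

Derivation:
BFS from (x=2, y=2) until reaching (x=1, y=8):
  Distance 0: (x=2, y=2)
  Distance 1: (x=2, y=1), (x=2, y=3)
  Distance 2: (x=2, y=0), (x=1, y=1), (x=1, y=3), (x=2, y=4)
  Distance 3: (x=1, y=0), (x=0, y=1), (x=0, y=3), (x=1, y=4), (x=2, y=5)
  Distance 4: (x=0, y=0), (x=0, y=2), (x=0, y=4), (x=1, y=5), (x=2, y=6)
  Distance 5: (x=1, y=6), (x=2, y=7)
  Distance 6: (x=0, y=6), (x=1, y=7), (x=2, y=8)
  Distance 7: (x=0, y=7), (x=1, y=8), (x=2, y=9)  <- goal reached here
One shortest path (7 moves): (x=2, y=2) -> (x=2, y=3) -> (x=1, y=3) -> (x=1, y=4) -> (x=1, y=5) -> (x=1, y=6) -> (x=1, y=7) -> (x=1, y=8)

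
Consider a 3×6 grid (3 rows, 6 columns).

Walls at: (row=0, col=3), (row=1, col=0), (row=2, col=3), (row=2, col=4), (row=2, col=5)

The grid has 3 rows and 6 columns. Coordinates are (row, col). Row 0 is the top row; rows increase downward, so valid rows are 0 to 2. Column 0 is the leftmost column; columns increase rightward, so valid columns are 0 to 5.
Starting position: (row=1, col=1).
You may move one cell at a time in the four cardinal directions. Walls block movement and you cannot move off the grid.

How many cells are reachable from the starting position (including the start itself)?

BFS flood-fill from (row=1, col=1):
  Distance 0: (row=1, col=1)
  Distance 1: (row=0, col=1), (row=1, col=2), (row=2, col=1)
  Distance 2: (row=0, col=0), (row=0, col=2), (row=1, col=3), (row=2, col=0), (row=2, col=2)
  Distance 3: (row=1, col=4)
  Distance 4: (row=0, col=4), (row=1, col=5)
  Distance 5: (row=0, col=5)
Total reachable: 13 (grid has 13 open cells total)

Answer: Reachable cells: 13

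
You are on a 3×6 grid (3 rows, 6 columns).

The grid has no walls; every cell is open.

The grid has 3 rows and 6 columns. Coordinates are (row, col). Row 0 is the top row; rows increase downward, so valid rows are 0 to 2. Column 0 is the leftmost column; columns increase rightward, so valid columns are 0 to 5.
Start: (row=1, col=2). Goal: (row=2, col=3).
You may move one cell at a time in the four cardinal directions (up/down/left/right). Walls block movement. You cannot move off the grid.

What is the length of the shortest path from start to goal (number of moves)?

Answer: Shortest path length: 2

Derivation:
BFS from (row=1, col=2) until reaching (row=2, col=3):
  Distance 0: (row=1, col=2)
  Distance 1: (row=0, col=2), (row=1, col=1), (row=1, col=3), (row=2, col=2)
  Distance 2: (row=0, col=1), (row=0, col=3), (row=1, col=0), (row=1, col=4), (row=2, col=1), (row=2, col=3)  <- goal reached here
One shortest path (2 moves): (row=1, col=2) -> (row=1, col=3) -> (row=2, col=3)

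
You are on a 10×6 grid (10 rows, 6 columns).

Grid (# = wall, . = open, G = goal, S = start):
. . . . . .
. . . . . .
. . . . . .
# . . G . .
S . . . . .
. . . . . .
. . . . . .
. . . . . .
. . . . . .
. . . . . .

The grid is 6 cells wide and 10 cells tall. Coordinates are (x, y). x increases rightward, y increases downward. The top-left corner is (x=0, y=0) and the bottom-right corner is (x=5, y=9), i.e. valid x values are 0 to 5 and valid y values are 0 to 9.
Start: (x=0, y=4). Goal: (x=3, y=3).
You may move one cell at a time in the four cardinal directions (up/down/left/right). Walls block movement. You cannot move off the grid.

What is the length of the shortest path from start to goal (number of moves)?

BFS from (x=0, y=4) until reaching (x=3, y=3):
  Distance 0: (x=0, y=4)
  Distance 1: (x=1, y=4), (x=0, y=5)
  Distance 2: (x=1, y=3), (x=2, y=4), (x=1, y=5), (x=0, y=6)
  Distance 3: (x=1, y=2), (x=2, y=3), (x=3, y=4), (x=2, y=5), (x=1, y=6), (x=0, y=7)
  Distance 4: (x=1, y=1), (x=0, y=2), (x=2, y=2), (x=3, y=3), (x=4, y=4), (x=3, y=5), (x=2, y=6), (x=1, y=7), (x=0, y=8)  <- goal reached here
One shortest path (4 moves): (x=0, y=4) -> (x=1, y=4) -> (x=2, y=4) -> (x=3, y=4) -> (x=3, y=3)

Answer: Shortest path length: 4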